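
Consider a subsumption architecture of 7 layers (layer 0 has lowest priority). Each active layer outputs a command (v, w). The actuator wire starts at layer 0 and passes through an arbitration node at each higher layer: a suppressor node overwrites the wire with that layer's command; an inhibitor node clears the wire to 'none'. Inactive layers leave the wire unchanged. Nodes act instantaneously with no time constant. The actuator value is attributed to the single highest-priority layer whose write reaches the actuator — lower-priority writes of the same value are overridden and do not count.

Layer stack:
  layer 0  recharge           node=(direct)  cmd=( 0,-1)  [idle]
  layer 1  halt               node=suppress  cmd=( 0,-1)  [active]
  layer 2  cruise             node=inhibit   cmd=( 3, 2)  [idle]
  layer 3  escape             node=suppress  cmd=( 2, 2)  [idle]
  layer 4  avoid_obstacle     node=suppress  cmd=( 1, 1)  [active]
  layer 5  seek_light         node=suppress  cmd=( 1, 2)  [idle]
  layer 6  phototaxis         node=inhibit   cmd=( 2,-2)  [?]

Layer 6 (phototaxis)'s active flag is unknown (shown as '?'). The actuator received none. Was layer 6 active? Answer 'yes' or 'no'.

yes

If layer 6 is active=yes:
  actuator would be none
If layer 6 is active=no:
  actuator would be (1, 1)
Observed none, so layer 6 was active.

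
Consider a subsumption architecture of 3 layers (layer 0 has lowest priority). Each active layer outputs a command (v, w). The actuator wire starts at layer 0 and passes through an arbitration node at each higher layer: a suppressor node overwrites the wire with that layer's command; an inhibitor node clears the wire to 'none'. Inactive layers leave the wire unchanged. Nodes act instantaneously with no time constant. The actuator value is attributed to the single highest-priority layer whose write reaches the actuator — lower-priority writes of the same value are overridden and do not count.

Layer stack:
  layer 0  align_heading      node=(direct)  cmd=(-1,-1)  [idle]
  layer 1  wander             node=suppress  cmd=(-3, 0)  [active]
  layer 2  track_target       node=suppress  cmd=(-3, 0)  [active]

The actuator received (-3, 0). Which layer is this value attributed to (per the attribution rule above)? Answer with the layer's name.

track_target

L0 align_heading: idle → wire = none
L1 wander: active, suppressor → wire = (-3, 0)
L2 track_target: active, suppressor → wire = (-3, 0)
actuator = (-3, 0)
last writer: layer 2 = track_target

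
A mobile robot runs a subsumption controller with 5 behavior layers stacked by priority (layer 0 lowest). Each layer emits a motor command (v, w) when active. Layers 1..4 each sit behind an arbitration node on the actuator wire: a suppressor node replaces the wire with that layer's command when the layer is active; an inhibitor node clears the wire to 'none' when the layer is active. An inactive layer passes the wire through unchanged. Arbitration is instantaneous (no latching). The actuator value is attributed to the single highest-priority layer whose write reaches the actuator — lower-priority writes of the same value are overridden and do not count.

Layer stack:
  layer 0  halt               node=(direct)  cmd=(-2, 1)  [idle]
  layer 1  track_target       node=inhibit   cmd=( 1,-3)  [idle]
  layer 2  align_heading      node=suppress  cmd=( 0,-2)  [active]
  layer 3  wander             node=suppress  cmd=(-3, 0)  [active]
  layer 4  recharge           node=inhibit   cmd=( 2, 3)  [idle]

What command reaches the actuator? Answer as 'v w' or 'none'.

-3 0

layer 0 (halt) idle — none
layer 1 (track_target) idle — unchanged: none
layer 2 (align_heading) active — suppresses: (0, -2)
layer 3 (wander) active — suppresses: (-3, 0)
layer 4 (recharge) idle — unchanged: (-3, 0)
→ actuator (-3, 0)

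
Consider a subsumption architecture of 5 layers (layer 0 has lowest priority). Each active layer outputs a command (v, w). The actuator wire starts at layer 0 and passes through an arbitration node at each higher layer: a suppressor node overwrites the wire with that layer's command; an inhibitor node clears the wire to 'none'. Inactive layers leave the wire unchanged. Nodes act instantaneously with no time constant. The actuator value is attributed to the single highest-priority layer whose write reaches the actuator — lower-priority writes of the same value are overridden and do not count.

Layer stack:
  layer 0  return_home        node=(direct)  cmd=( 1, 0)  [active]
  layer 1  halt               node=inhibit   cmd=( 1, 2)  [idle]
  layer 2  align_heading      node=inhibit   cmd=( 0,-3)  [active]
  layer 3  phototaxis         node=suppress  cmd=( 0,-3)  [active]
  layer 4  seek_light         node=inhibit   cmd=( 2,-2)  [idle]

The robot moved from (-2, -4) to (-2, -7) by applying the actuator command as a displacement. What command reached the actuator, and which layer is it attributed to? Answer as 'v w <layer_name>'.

displacement = (-2, -7) − (-2, -4) = (0, -3)
[0] return_home on; wire := (1, 0)
[1] halt off; pass (1, 0)
[2] align_heading on (inhibit); wire := none
[3] phototaxis on (suppress); wire := (0, -3)
[4] seek_light off; pass (0, -3)
output (0, -3) — from layer 3 (phototaxis)

0 -3 phototaxis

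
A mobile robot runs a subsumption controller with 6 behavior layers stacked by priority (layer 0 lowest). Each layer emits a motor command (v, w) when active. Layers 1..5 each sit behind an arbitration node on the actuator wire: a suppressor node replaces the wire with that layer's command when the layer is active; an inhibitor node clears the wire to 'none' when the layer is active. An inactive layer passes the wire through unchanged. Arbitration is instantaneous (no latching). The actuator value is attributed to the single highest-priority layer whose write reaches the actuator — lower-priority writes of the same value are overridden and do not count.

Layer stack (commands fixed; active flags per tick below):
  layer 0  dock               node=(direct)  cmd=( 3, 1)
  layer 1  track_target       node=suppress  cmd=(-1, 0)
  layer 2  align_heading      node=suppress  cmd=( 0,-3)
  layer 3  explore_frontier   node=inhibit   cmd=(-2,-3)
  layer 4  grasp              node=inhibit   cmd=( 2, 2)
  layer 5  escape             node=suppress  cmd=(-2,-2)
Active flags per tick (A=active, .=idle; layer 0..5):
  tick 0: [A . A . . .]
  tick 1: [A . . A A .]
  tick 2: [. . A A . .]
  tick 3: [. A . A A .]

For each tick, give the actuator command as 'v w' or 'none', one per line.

tick 0:
  [0] dock on; wire := (3, 1)
  [1] track_target off; pass (3, 1)
  [2] align_heading on (suppress); wire := (0, -3)
  [3] explore_frontier off; pass (0, -3)
  [4] grasp off; pass (0, -3)
  [5] escape off; pass (0, -3)
  output (0, -3)
tick 1:
  [0] dock on; wire := (3, 1)
  [1] track_target off; pass (3, 1)
  [2] align_heading off; pass (3, 1)
  [3] explore_frontier on (inhibit); wire := none
  [4] grasp on (inhibit); wire := none
  [5] escape off; pass none
  output none
tick 2:
  [0] dock off; wire := none
  [1] track_target off; pass none
  [2] align_heading on (suppress); wire := (0, -3)
  [3] explore_frontier on (inhibit); wire := none
  [4] grasp off; pass none
  [5] escape off; pass none
  output none
tick 3:
  [0] dock off; wire := none
  [1] track_target on (suppress); wire := (-1, 0)
  [2] align_heading off; pass (-1, 0)
  [3] explore_frontier on (inhibit); wire := none
  [4] grasp on (inhibit); wire := none
  [5] escape off; pass none
  output none

0 -3
none
none
none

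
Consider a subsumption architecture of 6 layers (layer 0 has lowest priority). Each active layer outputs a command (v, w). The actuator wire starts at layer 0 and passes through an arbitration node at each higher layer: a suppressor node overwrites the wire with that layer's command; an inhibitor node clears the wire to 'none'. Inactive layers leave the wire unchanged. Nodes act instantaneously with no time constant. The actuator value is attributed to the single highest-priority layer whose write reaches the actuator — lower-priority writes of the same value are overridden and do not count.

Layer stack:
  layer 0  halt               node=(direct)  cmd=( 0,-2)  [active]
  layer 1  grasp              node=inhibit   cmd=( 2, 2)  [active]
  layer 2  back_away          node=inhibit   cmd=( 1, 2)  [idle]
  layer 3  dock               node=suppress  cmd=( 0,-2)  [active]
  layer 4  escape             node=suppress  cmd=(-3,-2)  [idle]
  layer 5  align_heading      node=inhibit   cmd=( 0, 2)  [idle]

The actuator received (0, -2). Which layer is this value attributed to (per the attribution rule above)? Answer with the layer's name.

dock

[0] halt on; wire := (0, -2)
[1] grasp on (inhibit); wire := none
[2] back_away off; pass none
[3] dock on (suppress); wire := (0, -2)
[4] escape off; pass (0, -2)
[5] align_heading off; pass (0, -2)
output (0, -2)
last writer: layer 3 = dock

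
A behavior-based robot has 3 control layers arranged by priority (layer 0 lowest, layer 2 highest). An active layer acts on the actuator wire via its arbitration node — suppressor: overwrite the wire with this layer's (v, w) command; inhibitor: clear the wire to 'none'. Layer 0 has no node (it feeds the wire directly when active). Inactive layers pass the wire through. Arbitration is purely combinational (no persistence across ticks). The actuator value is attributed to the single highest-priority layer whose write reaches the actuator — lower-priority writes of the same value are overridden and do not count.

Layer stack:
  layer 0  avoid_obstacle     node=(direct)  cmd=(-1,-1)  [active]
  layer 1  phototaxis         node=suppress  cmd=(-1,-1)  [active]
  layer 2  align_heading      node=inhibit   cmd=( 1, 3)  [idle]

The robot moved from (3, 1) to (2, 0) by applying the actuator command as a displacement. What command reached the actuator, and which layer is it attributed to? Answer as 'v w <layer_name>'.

displacement = (2, 0) − (3, 1) = (-1, -1)
L0 avoid_obstacle: active, feeds wire = (-1, -1)
L1 phototaxis: active, suppressor → wire = (-1, -1)
L2 align_heading: idle → wire stays (-1, -1)
actuator = (-1, -1) — from layer 1 (phototaxis)

-1 -1 phototaxis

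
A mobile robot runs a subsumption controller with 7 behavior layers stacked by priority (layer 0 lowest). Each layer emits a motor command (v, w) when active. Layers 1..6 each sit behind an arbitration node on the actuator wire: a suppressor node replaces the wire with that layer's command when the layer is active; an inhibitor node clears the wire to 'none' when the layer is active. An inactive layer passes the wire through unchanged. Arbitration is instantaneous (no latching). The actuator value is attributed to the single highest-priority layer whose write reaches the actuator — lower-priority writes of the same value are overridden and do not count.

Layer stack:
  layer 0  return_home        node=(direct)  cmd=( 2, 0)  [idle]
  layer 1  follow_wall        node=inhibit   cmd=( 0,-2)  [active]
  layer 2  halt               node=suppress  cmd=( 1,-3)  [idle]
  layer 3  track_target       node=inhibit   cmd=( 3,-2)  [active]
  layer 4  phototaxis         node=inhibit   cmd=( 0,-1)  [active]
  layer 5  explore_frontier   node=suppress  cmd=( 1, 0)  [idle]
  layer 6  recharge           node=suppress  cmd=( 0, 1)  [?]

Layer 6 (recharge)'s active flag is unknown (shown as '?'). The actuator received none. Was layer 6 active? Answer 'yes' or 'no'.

If layer 6 is active=yes:
  actuator would be (0, 1)
If layer 6 is active=no:
  actuator would be none
Observed none, so layer 6 was idle.

no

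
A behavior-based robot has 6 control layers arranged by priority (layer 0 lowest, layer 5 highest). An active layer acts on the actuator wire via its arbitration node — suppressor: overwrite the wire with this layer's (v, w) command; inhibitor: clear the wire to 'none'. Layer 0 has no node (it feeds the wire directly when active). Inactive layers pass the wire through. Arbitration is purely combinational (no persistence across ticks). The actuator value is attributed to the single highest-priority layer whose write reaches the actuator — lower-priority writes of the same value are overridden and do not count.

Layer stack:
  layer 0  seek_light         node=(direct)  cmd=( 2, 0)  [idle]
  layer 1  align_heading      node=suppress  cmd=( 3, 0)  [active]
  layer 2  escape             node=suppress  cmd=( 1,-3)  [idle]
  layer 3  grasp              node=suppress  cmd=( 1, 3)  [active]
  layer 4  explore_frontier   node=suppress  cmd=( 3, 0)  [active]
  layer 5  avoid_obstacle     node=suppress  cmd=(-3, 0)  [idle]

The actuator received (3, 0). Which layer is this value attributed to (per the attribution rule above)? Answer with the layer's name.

explore_frontier

L0 seek_light: idle → wire = none
L1 align_heading: active, suppressor → wire = (3, 0)
L2 escape: idle → wire stays (3, 0)
L3 grasp: active, suppressor → wire = (1, 3)
L4 explore_frontier: active, suppressor → wire = (3, 0)
L5 avoid_obstacle: idle → wire stays (3, 0)
actuator = (3, 0)
last writer: layer 4 = explore_frontier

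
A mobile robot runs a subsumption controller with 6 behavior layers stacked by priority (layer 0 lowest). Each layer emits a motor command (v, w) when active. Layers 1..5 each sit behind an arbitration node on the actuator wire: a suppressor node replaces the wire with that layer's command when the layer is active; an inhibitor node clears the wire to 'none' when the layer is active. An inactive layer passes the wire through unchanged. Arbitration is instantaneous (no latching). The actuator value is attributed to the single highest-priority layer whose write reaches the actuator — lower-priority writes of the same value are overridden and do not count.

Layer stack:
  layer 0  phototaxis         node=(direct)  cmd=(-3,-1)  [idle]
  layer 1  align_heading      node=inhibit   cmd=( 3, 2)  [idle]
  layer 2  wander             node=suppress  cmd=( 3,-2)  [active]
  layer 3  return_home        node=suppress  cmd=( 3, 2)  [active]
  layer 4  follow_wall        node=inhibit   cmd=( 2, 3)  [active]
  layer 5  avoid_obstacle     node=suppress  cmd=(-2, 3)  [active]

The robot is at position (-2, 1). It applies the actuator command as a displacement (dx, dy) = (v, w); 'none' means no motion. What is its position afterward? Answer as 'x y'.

-4 4

layer 0 (phototaxis) idle — none
layer 1 (align_heading) idle — unchanged: none
layer 2 (wander) active — suppresses: (3, -2)
layer 3 (return_home) active — suppresses: (3, 2)
layer 4 (follow_wall) active — inhibits: none
layer 5 (avoid_obstacle) active — suppresses: (-2, 3)
→ actuator (-2, 3)
position: (-2, 1) + (-2, 3) = (-4, 4)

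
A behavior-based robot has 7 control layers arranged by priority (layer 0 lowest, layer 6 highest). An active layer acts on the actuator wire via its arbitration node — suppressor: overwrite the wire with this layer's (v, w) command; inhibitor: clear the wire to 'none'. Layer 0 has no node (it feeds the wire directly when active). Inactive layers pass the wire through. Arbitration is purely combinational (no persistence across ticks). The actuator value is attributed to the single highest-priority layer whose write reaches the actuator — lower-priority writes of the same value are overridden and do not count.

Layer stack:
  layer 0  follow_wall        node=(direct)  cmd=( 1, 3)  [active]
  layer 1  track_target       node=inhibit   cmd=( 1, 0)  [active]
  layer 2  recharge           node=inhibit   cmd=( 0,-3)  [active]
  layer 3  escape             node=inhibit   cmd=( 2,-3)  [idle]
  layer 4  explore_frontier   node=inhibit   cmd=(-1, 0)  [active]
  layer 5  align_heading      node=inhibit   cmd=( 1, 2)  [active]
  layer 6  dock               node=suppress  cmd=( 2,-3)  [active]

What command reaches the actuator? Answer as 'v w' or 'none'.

layer 0 (follow_wall) active — direct: (1, 3)
layer 1 (track_target) active — inhibits: none
layer 2 (recharge) active — inhibits: none
layer 3 (escape) idle — unchanged: none
layer 4 (explore_frontier) active — inhibits: none
layer 5 (align_heading) active — inhibits: none
layer 6 (dock) active — suppresses: (2, -3)
→ actuator (2, -3)

2 -3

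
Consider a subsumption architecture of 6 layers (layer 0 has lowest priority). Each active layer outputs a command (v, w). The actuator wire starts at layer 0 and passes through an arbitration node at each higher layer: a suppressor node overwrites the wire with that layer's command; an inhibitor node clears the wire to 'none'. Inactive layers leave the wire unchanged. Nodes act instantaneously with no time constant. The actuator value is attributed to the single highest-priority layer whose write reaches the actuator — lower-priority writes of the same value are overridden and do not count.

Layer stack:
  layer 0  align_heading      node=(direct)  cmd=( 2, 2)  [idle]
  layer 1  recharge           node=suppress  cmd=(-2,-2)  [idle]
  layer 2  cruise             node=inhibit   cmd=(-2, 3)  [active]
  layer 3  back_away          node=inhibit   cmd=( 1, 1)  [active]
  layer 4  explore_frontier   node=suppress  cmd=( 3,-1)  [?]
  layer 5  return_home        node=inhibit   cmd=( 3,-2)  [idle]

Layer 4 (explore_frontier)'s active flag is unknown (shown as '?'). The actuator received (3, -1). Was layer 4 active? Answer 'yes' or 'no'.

yes

If layer 4 is active=yes:
  actuator would be (3, -1)
If layer 4 is active=no:
  actuator would be none
Observed (3, -1), so layer 4 was active.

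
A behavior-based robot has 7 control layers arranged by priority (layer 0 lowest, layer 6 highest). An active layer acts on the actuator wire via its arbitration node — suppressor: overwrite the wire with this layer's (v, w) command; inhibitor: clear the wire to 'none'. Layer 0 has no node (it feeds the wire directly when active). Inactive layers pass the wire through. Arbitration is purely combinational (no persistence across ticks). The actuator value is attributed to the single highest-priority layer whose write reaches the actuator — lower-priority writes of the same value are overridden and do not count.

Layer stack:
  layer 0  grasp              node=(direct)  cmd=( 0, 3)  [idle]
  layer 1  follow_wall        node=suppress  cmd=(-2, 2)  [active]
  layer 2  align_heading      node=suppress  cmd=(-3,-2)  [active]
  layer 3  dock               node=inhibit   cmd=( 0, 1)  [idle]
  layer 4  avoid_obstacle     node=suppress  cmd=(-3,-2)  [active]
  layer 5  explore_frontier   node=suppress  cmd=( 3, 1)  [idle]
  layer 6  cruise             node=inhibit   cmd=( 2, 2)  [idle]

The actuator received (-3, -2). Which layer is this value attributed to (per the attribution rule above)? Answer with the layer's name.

avoid_obstacle

L0 grasp: idle → wire = none
L1 follow_wall: active, suppressor → wire = (-2, 2)
L2 align_heading: active, suppressor → wire = (-3, -2)
L3 dock: idle → wire stays (-3, -2)
L4 avoid_obstacle: active, suppressor → wire = (-3, -2)
L5 explore_frontier: idle → wire stays (-3, -2)
L6 cruise: idle → wire stays (-3, -2)
actuator = (-3, -2)
last writer: layer 4 = avoid_obstacle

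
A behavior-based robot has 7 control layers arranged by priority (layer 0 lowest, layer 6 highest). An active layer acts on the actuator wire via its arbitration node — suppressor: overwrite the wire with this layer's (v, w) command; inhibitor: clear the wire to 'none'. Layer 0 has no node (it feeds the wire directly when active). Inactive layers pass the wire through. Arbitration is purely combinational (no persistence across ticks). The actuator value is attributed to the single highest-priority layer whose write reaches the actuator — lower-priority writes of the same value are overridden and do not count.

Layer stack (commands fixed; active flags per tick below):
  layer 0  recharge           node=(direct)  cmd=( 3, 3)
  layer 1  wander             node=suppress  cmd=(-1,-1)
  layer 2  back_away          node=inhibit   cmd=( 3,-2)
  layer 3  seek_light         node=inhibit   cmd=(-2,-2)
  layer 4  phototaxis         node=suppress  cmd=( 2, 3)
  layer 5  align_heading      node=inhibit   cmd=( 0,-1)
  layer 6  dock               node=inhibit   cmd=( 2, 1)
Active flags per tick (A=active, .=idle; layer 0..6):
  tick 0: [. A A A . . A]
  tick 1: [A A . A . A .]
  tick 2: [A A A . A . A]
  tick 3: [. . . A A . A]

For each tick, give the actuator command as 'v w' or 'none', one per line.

tick 0:
  [0] recharge off; wire := none
  [1] wander on (suppress); wire := (-1, -1)
  [2] back_away on (inhibit); wire := none
  [3] seek_light on (inhibit); wire := none
  [4] phototaxis off; pass none
  [5] align_heading off; pass none
  [6] dock on (inhibit); wire := none
  output none
tick 1:
  [0] recharge on; wire := (3, 3)
  [1] wander on (suppress); wire := (-1, -1)
  [2] back_away off; pass (-1, -1)
  [3] seek_light on (inhibit); wire := none
  [4] phototaxis off; pass none
  [5] align_heading on (inhibit); wire := none
  [6] dock off; pass none
  output none
tick 2:
  [0] recharge on; wire := (3, 3)
  [1] wander on (suppress); wire := (-1, -1)
  [2] back_away on (inhibit); wire := none
  [3] seek_light off; pass none
  [4] phototaxis on (suppress); wire := (2, 3)
  [5] align_heading off; pass (2, 3)
  [6] dock on (inhibit); wire := none
  output none
tick 3:
  [0] recharge off; wire := none
  [1] wander off; pass none
  [2] back_away off; pass none
  [3] seek_light on (inhibit); wire := none
  [4] phototaxis on (suppress); wire := (2, 3)
  [5] align_heading off; pass (2, 3)
  [6] dock on (inhibit); wire := none
  output none

none
none
none
none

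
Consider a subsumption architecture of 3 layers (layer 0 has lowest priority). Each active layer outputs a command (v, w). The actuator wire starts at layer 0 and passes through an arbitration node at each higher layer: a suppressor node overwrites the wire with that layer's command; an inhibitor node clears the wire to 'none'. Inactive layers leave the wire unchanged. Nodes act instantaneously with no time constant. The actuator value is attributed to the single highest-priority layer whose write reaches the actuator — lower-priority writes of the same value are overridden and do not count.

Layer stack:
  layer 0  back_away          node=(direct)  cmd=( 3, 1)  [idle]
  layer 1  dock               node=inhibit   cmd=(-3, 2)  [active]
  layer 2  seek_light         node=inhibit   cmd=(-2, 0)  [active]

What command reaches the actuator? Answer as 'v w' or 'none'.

none

L0 back_away: idle → wire = none
L1 dock: active, inhibitor → wire = none
L2 seek_light: active, inhibitor → wire = none
actuator = none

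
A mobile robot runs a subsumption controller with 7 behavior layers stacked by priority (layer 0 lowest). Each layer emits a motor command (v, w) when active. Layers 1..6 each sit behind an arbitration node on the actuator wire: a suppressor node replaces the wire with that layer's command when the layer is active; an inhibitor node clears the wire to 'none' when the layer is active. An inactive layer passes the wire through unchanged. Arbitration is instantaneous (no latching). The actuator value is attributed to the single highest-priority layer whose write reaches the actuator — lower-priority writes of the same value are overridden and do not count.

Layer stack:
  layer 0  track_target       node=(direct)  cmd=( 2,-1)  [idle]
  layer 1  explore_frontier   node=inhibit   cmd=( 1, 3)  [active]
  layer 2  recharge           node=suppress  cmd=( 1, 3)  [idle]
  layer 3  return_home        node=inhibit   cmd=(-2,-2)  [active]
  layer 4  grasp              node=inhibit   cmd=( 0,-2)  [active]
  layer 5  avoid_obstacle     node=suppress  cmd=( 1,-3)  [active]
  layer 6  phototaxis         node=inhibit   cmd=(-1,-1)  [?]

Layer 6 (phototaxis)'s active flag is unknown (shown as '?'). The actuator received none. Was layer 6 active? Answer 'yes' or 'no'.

yes

If layer 6 is active=yes:
  actuator would be none
If layer 6 is active=no:
  actuator would be (1, -3)
Observed none, so layer 6 was active.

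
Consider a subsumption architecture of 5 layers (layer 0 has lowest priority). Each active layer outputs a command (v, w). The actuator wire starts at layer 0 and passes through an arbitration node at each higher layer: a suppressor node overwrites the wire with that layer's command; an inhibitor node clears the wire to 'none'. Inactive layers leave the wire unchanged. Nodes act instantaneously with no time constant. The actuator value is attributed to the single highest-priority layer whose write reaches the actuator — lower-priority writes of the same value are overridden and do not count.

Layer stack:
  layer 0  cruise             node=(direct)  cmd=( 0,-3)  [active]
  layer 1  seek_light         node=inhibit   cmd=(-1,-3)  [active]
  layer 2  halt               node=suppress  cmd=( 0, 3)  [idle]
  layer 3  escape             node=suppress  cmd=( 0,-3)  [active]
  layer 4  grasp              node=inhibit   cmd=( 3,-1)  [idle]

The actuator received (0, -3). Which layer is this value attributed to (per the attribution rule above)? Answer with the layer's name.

escape

[0] cruise on; wire := (0, -3)
[1] seek_light on (inhibit); wire := none
[2] halt off; pass none
[3] escape on (suppress); wire := (0, -3)
[4] grasp off; pass (0, -3)
output (0, -3)
last writer: layer 3 = escape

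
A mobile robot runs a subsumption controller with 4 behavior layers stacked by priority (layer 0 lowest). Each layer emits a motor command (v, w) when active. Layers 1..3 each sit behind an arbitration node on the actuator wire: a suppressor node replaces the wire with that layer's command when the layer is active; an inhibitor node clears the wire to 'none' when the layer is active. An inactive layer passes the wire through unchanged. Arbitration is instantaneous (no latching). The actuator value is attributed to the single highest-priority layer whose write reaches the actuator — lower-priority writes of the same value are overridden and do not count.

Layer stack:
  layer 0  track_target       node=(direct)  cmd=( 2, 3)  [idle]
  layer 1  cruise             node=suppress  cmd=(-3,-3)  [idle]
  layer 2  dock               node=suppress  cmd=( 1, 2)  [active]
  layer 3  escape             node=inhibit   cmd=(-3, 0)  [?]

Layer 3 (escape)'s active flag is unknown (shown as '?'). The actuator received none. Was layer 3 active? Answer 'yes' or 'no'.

If layer 3 is active=yes:
  actuator would be none
If layer 3 is active=no:
  actuator would be (1, 2)
Observed none, so layer 3 was active.

yes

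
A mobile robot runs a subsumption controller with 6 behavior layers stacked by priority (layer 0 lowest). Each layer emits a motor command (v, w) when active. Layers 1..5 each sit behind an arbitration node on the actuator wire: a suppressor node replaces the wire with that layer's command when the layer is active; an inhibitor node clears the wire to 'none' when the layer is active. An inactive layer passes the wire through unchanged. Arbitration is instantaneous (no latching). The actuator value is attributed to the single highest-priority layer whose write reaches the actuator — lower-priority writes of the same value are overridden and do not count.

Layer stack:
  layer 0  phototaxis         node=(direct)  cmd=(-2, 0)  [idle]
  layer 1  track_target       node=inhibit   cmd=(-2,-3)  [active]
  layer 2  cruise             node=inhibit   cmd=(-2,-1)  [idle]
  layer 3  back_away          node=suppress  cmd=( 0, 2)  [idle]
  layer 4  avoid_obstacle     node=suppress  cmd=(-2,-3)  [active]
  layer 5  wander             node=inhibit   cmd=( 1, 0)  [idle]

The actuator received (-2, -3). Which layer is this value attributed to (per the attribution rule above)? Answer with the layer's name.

layer 0 (phototaxis) idle — none
layer 1 (track_target) active — inhibits: none
layer 2 (cruise) idle — unchanged: none
layer 3 (back_away) idle — unchanged: none
layer 4 (avoid_obstacle) active — suppresses: (-2, -3)
layer 5 (wander) idle — unchanged: (-2, -3)
→ actuator (-2, -3)
last writer: layer 4 = avoid_obstacle

avoid_obstacle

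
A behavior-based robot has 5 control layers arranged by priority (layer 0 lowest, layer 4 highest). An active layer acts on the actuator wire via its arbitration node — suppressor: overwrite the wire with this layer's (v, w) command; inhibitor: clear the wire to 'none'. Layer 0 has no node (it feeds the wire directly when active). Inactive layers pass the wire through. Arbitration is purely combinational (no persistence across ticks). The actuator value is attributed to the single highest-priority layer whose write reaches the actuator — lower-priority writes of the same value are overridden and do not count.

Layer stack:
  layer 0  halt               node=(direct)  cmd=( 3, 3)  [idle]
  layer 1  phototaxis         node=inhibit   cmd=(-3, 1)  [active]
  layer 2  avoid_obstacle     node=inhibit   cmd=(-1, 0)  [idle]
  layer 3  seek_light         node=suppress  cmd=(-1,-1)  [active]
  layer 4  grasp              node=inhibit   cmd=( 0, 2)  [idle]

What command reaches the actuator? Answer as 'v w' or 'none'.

-1 -1

L0 halt: idle → wire = none
L1 phototaxis: active, inhibitor → wire = none
L2 avoid_obstacle: idle → wire stays none
L3 seek_light: active, suppressor → wire = (-1, -1)
L4 grasp: idle → wire stays (-1, -1)
actuator = (-1, -1)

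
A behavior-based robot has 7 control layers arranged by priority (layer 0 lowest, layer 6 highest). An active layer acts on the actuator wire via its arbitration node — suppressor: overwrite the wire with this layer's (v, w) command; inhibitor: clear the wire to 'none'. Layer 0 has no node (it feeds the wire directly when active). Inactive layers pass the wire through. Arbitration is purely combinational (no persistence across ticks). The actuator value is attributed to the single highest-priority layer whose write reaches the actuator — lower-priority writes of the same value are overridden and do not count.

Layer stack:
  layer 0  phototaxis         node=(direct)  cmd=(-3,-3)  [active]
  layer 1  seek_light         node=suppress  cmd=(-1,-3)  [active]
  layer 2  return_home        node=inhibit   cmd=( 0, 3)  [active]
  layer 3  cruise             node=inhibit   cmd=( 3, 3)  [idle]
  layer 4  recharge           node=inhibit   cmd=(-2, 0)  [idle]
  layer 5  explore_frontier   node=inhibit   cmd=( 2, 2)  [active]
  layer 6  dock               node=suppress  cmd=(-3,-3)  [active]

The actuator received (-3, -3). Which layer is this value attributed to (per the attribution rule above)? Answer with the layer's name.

[0] phototaxis on; wire := (-3, -3)
[1] seek_light on (suppress); wire := (-1, -3)
[2] return_home on (inhibit); wire := none
[3] cruise off; pass none
[4] recharge off; pass none
[5] explore_frontier on (inhibit); wire := none
[6] dock on (suppress); wire := (-3, -3)
output (-3, -3)
last writer: layer 6 = dock

dock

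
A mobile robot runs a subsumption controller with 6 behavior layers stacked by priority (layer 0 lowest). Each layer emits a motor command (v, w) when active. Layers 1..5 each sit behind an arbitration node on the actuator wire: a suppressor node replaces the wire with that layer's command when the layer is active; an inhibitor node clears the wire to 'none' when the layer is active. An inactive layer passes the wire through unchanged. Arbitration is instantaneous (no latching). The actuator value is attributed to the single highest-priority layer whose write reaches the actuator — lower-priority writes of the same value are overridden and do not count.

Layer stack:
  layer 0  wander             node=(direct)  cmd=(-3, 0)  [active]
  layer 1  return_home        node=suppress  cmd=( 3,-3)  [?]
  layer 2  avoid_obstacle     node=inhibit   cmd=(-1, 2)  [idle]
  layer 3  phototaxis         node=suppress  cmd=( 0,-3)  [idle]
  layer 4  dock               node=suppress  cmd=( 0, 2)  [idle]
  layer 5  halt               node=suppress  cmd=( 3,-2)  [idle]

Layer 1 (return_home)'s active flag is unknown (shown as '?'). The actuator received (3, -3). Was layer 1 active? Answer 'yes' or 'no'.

yes

If layer 1 is active=yes:
  actuator would be (3, -3)
If layer 1 is active=no:
  actuator would be (-3, 0)
Observed (3, -3), so layer 1 was active.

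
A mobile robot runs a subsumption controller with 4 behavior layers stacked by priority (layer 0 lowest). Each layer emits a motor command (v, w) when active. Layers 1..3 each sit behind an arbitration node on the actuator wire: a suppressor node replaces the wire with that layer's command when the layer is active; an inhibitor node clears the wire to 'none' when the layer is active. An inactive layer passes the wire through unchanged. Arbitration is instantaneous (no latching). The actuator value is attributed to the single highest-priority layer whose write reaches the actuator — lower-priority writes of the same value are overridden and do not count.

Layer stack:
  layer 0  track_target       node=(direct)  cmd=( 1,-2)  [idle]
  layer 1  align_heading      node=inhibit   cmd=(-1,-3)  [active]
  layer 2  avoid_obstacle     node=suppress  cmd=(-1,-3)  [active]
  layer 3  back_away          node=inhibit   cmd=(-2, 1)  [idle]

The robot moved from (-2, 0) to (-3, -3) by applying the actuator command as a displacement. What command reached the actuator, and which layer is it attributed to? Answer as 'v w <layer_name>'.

displacement = (-3, -3) − (-2, 0) = (-1, -3)
L0 track_target: idle → wire = none
L1 align_heading: active, inhibitor → wire = none
L2 avoid_obstacle: active, suppressor → wire = (-1, -3)
L3 back_away: idle → wire stays (-1, -3)
actuator = (-1, -3) — from layer 2 (avoid_obstacle)

-1 -3 avoid_obstacle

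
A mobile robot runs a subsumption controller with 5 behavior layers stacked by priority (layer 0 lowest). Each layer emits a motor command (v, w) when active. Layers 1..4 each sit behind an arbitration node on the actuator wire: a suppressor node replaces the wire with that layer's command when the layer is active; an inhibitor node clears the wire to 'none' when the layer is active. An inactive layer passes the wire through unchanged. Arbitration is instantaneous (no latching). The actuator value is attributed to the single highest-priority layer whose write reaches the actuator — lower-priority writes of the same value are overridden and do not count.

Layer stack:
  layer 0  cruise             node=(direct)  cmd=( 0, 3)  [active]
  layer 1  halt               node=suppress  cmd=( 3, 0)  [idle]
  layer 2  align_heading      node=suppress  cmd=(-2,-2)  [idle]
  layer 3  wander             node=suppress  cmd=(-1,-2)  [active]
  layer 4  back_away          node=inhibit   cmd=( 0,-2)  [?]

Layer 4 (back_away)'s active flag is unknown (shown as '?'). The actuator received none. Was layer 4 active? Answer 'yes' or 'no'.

If layer 4 is active=yes:
  actuator would be none
If layer 4 is active=no:
  actuator would be (-1, -2)
Observed none, so layer 4 was active.

yes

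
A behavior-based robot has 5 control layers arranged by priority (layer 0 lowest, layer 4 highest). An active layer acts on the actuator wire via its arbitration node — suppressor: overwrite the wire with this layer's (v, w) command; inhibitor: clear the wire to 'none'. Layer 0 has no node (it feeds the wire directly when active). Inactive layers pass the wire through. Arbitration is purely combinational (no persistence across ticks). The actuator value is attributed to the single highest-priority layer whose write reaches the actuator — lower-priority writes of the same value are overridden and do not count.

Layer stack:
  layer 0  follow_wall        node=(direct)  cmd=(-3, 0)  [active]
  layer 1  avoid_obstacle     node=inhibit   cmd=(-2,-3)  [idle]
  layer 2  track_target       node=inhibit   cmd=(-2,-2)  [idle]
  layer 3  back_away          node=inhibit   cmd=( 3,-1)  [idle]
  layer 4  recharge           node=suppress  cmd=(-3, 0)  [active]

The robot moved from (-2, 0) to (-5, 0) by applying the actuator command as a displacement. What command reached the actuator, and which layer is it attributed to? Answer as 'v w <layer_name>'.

-3 0 recharge

displacement = (-5, 0) − (-2, 0) = (-3, 0)
[0] follow_wall on; wire := (-3, 0)
[1] avoid_obstacle off; pass (-3, 0)
[2] track_target off; pass (-3, 0)
[3] back_away off; pass (-3, 0)
[4] recharge on (suppress); wire := (-3, 0)
output (-3, 0) — from layer 4 (recharge)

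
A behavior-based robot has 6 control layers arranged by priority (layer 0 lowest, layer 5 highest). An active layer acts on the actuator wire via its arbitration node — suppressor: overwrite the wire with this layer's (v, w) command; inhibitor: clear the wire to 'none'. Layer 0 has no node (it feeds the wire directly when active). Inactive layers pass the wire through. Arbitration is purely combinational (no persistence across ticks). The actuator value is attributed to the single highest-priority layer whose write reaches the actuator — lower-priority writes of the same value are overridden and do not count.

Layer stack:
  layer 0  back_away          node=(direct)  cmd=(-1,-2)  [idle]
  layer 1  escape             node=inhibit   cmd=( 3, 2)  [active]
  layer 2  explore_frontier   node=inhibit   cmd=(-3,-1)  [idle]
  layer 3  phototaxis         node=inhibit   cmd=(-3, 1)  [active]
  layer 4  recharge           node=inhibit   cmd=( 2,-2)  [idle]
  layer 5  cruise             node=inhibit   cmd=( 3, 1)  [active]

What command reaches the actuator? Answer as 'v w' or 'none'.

none

[0] back_away off; wire := none
[1] escape on (inhibit); wire := none
[2] explore_frontier off; pass none
[3] phototaxis on (inhibit); wire := none
[4] recharge off; pass none
[5] cruise on (inhibit); wire := none
output none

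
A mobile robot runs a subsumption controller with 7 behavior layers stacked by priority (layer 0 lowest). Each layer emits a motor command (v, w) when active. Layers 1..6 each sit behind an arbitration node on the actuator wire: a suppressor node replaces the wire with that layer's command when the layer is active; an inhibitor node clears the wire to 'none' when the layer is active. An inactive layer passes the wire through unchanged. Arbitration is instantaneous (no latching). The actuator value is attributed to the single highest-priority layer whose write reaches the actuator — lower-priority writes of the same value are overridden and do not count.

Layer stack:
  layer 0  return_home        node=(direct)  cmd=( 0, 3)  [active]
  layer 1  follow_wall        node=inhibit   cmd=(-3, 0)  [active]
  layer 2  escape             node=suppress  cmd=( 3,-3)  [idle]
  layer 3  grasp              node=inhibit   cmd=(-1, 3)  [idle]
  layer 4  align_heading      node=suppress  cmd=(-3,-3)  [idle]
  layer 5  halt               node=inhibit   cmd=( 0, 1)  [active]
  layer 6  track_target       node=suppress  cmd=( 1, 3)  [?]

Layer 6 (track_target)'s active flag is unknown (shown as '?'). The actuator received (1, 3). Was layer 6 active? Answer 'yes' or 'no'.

If layer 6 is active=yes:
  actuator would be (1, 3)
If layer 6 is active=no:
  actuator would be none
Observed (1, 3), so layer 6 was active.

yes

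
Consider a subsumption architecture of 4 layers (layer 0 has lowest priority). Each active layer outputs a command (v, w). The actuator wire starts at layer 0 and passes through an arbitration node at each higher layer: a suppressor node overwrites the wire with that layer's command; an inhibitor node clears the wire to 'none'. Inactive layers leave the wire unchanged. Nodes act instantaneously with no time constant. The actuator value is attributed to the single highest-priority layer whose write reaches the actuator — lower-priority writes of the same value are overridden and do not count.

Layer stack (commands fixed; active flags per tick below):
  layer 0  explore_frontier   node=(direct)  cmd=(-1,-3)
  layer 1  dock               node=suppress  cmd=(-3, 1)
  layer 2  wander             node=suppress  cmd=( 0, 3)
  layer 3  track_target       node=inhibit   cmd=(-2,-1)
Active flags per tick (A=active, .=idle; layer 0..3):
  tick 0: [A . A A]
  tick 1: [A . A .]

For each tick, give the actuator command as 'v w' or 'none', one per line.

tick 0:
  L0 explore_frontier: active, feeds wire = (-1, -3)
  L1 dock: idle → wire stays (-1, -3)
  L2 wander: active, suppressor → wire = (0, 3)
  L3 track_target: active, inhibitor → wire = none
  actuator = none
tick 1:
  L0 explore_frontier: active, feeds wire = (-1, -3)
  L1 dock: idle → wire stays (-1, -3)
  L2 wander: active, suppressor → wire = (0, 3)
  L3 track_target: idle → wire stays (0, 3)
  actuator = (0, 3)

none
0 3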